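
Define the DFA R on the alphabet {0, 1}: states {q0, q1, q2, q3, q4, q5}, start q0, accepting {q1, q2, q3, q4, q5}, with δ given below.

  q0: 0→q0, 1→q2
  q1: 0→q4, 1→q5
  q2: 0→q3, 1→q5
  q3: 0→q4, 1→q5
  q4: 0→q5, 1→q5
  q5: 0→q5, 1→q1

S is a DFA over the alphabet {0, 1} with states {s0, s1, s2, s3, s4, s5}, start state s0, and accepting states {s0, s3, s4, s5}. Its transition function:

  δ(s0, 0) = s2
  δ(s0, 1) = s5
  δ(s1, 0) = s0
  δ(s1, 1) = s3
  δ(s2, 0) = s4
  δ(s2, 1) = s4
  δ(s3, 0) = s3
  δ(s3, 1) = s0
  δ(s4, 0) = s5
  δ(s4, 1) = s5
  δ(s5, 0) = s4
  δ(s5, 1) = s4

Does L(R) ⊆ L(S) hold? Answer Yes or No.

Exploring the product automaton R × S from the start pair (q0, s0), following both machines on each input symbol, reaches 14 state pairs: (q0, s0), (q0, s2), (q2, s5), (q0, s4), (q2, s4), (q3, s4), (q5, s4), (q0, s5), (q3, s5), (q5, s5), (q4, s5), (q1, s5), (q4, s4), (q1, s4).
R accepts in {q1, q2, q3, q4, q5} and S accepts in {s0, s3, s4, s5}. The reachable pairs whose R-component is accepting are (q2, s5), (q2, s4), (q3, s4), (q5, s4), (q3, s5), (q5, s5), (q4, s5), (q1, s5), (q4, s4), (q1, s4); in each of them the S-component is accepting too, so the product for L(R) \ L(S) (R-component accepting, S-component rejecting) has no reachable accepting pair and the difference is empty.
Hence every string in L(R) is also in L(S).

Yes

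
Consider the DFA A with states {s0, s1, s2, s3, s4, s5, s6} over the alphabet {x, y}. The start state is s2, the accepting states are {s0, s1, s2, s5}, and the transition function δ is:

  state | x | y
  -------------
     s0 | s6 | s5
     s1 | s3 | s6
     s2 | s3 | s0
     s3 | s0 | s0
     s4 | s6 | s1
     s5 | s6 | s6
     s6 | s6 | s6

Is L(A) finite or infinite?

The useful states (reachable from s2 and able to reach an accepting state) are {s0, s2, s3, s5}.
Restricted to these states the transition graph has no cycle, so every accepting path has bounded length and L is finite.

finite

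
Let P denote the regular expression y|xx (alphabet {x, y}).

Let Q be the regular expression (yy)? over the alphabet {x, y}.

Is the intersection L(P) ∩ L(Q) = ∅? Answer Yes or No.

Converting the expression P to a DFA (subset construction, then merging equivalent states) gives the minimal DFA with states {p0, p1, p2, p3}, start state p0, accepting states {p2} and transitions p0: x→p1, y→p2; p1: x→p2, y→p3; p2: x→p3, y→p3; p3: x→p3, y→p3.
Converting the expression Q to a DFA (subset construction, then merging equivalent states) gives the minimal DFA with states {q0, q1, q2, q3}, start state q0, accepting states {q0, q3} and transitions q0: x→q1, y→q2; q1: x→q1, y→q1; q2: x→q1, y→q3; q3: x→q1, y→q1.
Exploring the product automaton P × Q from the start pair (p0, q0), following both machines on each input symbol, reaches 6 state pairs: (p0, q0), (p1, q1), (p2, q2), (p2, q1), (p3, q1), (p3, q3).
P accepts in {p2} and Q accepts in {q0, q3}; no reachable pair has both components accepting, so no string drives both machines to acceptance simultaneously and L(P) ∩ L(Q) = ∅.
So no string is accepted by both, and the intersection is empty.

Yes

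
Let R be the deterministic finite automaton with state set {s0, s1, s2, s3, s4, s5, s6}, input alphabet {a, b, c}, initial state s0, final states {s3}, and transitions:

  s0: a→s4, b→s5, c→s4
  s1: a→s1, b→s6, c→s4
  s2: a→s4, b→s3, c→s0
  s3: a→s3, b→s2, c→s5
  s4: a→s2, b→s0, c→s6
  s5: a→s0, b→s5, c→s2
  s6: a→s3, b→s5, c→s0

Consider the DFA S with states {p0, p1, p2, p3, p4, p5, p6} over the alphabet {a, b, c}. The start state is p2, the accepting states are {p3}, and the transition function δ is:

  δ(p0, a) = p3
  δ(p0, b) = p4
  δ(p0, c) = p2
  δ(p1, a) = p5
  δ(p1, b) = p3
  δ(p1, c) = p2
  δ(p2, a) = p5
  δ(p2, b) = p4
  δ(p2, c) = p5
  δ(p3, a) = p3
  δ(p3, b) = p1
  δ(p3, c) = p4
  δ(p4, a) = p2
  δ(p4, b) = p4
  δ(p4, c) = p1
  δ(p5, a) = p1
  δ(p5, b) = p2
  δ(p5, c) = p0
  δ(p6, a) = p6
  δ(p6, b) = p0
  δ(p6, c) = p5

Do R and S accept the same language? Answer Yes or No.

Yes

Exploring the product automaton R × S from the start pair (s0, p2), following both machines on each input symbol, reaches 6 state pairs: (s0, p2), (s4, p5), (s5, p4), (s2, p1), (s6, p0), (s3, p3).
R accepts in {s3} and S accepts in {p3}. In every reachable pair the two components are either both accepting — (s3, p3) — or both non-accepting, so no string is accepted by exactly one of the machines: L(R) \ L(S) and L(S) \ L(R) are both empty.
Hence every string is accepted by R iff it is accepted by S, and the two languages coincide.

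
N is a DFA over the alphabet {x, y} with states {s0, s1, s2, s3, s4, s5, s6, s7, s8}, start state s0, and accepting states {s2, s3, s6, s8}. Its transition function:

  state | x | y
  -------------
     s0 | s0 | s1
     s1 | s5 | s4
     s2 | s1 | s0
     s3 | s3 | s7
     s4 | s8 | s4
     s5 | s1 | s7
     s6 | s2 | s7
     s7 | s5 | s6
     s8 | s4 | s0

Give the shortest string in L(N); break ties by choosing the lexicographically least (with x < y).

A breadth-first search from s0 reaches an accepting state first via the path s0 → s1 → s4 → s8 on input yyx.
No string of length < 3 is accepted (BFS exhausts all shorter strings without reaching an accepting state), and yyx is the lexicographically least accepting string of length 3.

yyx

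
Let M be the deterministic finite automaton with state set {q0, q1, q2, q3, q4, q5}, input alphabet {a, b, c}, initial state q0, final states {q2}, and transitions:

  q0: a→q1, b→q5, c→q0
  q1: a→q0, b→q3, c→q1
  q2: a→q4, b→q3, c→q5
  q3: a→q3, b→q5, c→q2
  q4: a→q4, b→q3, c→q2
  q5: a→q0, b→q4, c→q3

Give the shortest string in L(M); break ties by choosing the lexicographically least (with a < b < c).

abc

A breadth-first search from q0 reaches an accepting state first via the path q0 → q1 → q3 → q2 on input abc.
No string of length < 3 is accepted (BFS exhausts all shorter strings without reaching an accepting state), and abc is the lexicographically least accepting string of length 3.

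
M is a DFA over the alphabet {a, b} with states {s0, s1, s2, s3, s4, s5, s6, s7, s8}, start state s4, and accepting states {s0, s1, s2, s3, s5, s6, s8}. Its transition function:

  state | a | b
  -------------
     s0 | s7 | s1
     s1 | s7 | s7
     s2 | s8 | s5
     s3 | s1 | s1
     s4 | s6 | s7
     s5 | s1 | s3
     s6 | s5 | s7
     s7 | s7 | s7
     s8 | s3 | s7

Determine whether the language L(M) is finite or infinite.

The useful states (reachable from s4 and able to reach an accepting state) are {s1, s3, s4, s5, s6}.
Restricted to these states the transition graph has no cycle, so every accepting path has bounded length and L is finite.

finite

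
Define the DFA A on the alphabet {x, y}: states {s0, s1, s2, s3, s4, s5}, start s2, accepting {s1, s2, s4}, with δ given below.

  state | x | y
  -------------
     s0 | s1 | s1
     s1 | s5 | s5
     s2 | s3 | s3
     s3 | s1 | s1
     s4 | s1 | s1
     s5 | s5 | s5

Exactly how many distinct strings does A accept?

5

The useful subgraph on states {s1, s2, s3} is acyclic, so L(A) is finite; the longest accepting path visits 3 useful states, giving maximum string length 2.
Counting accepting paths from s2 by length: 1 of length 0, 4 of length 2. Total 5.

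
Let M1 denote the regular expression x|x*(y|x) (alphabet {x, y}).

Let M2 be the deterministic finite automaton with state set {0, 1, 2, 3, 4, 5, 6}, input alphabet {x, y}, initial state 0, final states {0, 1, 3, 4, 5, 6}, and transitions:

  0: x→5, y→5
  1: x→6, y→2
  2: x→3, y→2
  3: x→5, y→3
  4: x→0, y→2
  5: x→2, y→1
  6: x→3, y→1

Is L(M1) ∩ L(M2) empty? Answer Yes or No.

No

The string x is accepted by both M1 and M2.
Hence L(M1) ∩ L(M2) ≠ ∅.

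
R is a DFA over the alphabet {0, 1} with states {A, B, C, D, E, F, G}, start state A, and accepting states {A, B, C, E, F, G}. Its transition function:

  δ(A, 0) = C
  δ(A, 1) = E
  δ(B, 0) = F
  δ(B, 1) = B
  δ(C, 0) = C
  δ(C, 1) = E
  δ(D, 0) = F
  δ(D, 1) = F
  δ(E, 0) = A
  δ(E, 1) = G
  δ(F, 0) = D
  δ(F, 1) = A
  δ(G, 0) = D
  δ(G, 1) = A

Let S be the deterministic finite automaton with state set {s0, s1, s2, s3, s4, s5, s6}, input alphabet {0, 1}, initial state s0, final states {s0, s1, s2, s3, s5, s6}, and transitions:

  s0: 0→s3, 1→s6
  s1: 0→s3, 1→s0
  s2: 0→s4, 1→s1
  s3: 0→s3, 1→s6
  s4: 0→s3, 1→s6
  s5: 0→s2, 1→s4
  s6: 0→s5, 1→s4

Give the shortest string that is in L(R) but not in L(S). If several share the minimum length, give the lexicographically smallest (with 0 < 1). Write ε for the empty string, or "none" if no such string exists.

11

The string 11 is accepted by R but not by S.
No shorter string lies in the difference, and 11 is the lexicographically first length-2 string in L(R) \ L(S).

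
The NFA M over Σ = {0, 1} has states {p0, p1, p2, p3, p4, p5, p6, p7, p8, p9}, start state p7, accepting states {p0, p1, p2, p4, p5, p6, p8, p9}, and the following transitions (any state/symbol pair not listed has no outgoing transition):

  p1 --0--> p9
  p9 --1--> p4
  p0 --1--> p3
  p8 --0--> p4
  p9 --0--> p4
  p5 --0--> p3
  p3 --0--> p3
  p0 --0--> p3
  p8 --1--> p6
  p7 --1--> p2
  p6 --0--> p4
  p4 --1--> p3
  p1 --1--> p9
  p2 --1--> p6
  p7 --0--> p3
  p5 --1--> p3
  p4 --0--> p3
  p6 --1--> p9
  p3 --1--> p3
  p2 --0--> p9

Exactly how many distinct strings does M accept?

The useful subgraph on states {p2, p4, p6, p7, p9} is acyclic, so L(M) is finite; the longest accepting path visits 5 useful states, giving maximum string length 4.
Counting accepting paths from p7 by length: 1 of length 1, 2 of length 2, 4 of length 3, 2 of length 4. Total 9.

9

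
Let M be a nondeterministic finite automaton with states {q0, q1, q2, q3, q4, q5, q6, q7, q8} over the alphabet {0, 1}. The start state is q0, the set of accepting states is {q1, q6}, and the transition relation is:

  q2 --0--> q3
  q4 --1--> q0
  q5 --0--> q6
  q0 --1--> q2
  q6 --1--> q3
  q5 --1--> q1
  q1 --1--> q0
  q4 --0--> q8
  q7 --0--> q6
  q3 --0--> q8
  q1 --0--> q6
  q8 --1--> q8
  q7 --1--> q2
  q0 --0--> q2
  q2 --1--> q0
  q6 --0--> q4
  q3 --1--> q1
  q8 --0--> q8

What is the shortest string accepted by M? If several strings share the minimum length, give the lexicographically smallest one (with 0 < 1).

A breadth-first search from q0 reaches an accepting state first via the path q0 → q2 → q3 → q1 on input 001.
No string of length < 3 is accepted (BFS exhausts all shorter strings without reaching an accepting state), and 001 is the lexicographically least accepting string of length 3.

001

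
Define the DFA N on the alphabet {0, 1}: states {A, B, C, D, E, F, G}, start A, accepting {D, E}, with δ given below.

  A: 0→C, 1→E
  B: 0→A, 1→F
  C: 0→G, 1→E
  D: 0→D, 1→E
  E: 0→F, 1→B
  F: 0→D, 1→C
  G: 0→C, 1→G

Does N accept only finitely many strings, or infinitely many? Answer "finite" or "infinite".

infinite

State A is reachable from the start and can reach an accepting state, and it lies on the cycle A → C → E → B → A.
Traversing that cycle any number of times yields accepted strings of unbounded length, so the language is infinite.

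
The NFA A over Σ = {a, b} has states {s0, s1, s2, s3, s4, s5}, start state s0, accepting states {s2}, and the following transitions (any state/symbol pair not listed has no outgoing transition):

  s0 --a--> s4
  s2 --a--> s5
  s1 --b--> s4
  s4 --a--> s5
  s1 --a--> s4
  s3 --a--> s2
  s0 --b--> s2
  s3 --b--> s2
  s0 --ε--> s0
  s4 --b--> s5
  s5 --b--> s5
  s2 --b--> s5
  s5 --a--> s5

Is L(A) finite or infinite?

The useful states (reachable from s0 and able to reach an accepting state) are {s0, s2}.
Restricted to these states the transition graph has no cycle, so every accepting path has bounded length and L is finite.

finite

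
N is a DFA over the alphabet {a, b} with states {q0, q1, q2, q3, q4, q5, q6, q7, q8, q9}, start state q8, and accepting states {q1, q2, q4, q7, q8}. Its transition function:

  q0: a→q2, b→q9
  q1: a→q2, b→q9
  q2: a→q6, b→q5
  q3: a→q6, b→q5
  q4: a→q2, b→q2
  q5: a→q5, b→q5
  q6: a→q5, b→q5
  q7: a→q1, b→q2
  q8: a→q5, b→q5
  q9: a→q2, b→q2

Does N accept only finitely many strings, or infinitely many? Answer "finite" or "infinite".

finite

The useful states (reachable from q8 and able to reach an accepting state) are {q8}.
Restricted to these states the transition graph has no cycle, so every accepting path has bounded length and L is finite.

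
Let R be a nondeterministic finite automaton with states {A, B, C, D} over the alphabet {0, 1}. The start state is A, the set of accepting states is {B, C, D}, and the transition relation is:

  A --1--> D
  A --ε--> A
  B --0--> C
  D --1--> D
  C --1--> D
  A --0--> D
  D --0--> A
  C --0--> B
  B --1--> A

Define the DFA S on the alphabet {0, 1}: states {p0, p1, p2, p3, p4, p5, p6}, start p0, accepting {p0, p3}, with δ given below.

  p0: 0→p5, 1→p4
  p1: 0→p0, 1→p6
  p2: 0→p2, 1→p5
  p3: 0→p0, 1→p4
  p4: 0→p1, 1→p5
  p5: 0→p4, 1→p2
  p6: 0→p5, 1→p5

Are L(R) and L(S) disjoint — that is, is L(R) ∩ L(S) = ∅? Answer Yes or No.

No

The string 100 is accepted by both R and S.
Hence L(R) ∩ L(S) ≠ ∅.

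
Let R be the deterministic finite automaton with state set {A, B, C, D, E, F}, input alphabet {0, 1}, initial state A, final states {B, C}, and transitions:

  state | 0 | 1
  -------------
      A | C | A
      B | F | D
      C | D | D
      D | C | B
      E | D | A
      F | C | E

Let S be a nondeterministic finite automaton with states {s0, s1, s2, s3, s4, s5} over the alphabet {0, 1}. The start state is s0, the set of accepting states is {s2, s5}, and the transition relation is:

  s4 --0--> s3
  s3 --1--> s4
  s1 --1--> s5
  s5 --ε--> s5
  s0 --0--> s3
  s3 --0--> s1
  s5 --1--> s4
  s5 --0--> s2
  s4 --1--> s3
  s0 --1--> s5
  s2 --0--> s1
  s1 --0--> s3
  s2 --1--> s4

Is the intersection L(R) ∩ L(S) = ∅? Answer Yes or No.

No

The string 10 is accepted by both R and S.
Hence L(R) ∩ L(S) ≠ ∅.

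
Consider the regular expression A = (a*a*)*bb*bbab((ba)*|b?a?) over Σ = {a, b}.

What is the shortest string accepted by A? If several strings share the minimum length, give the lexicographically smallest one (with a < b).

bbbab

By inspection of the expression, no string of length less than 5 matches, and bbbab is the lexicographically first match of length 5.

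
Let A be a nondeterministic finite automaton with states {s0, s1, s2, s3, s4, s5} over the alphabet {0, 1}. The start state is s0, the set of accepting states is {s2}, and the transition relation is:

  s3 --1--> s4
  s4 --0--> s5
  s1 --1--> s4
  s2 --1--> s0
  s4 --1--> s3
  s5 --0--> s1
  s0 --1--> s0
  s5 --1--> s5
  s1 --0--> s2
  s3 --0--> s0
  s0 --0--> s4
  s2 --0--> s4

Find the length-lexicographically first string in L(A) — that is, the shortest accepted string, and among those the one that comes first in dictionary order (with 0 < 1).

A breadth-first search from s0 reaches an accepting state first via the path s0 → s4 → s5 → s1 → s2 on input 0000.
No string of length < 4 is accepted (BFS exhausts all shorter strings without reaching an accepting state), and 0000 is the lexicographically least accepting string of length 4.

0000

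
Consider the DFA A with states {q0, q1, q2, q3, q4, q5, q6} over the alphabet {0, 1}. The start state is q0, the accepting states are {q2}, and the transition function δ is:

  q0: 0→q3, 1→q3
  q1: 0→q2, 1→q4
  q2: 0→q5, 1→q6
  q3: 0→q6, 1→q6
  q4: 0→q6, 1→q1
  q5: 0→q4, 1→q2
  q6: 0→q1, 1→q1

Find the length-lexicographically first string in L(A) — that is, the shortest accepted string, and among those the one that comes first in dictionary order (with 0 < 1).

A breadth-first search from q0 reaches an accepting state first via the path q0 → q3 → q6 → q1 → q2 on input 0000.
No string of length < 4 is accepted (BFS exhausts all shorter strings without reaching an accepting state), and 0000 is the lexicographically least accepting string of length 4.

0000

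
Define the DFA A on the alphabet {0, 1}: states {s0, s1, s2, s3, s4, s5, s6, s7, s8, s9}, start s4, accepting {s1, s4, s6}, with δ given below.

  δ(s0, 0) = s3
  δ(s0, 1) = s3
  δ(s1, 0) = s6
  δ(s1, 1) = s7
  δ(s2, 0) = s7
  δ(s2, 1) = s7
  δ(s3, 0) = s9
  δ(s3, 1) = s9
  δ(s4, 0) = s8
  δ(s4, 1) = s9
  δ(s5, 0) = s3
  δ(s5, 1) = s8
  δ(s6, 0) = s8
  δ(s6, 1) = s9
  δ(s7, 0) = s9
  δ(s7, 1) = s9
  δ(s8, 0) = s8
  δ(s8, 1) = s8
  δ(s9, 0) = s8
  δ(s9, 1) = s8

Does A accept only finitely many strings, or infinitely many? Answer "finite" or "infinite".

The useful states (reachable from s4 and able to reach an accepting state) are {s4}.
Restricted to these states the transition graph has no cycle, so every accepting path has bounded length and L is finite.

finite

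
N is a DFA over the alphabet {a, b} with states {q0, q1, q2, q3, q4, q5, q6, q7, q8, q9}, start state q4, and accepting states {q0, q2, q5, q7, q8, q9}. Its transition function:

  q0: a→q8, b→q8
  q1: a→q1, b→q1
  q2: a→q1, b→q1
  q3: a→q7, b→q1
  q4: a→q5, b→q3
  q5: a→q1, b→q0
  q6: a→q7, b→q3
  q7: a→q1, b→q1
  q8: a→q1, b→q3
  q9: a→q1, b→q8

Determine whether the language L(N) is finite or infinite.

The useful states (reachable from q4 and able to reach an accepting state) are {q0, q3, q4, q5, q7, q8}.
Restricted to these states the transition graph has no cycle, so every accepting path has bounded length and L is finite.

finite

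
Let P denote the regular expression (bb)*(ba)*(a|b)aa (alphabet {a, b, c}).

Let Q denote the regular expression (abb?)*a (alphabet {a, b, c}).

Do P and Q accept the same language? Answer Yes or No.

The string aaa is accepted by P but rejected by Q.
So L(P) ≠ L(Q).

No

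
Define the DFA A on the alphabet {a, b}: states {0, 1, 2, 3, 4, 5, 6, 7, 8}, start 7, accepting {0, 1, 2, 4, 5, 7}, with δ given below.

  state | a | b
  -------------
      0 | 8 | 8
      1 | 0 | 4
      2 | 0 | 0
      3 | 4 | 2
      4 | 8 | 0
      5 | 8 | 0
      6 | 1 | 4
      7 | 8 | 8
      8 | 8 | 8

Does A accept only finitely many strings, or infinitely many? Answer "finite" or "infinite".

finite

The useful states (reachable from 7 and able to reach an accepting state) are {7}.
Restricted to these states the transition graph has no cycle, so every accepting path has bounded length and L is finite.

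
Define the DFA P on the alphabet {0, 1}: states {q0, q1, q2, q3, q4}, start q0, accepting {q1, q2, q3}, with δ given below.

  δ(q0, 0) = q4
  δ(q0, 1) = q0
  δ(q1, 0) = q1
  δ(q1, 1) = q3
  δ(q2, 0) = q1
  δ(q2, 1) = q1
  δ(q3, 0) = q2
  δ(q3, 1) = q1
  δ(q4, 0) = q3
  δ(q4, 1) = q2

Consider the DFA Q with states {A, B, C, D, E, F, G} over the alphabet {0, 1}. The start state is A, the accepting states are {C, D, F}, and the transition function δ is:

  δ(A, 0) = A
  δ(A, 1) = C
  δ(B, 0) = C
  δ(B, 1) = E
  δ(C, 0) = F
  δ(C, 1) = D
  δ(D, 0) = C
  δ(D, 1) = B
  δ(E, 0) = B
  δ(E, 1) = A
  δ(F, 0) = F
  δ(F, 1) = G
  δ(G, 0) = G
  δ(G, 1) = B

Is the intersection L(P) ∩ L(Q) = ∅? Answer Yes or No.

The string 01 is accepted by both P and Q.
Hence L(P) ∩ L(Q) ≠ ∅.

No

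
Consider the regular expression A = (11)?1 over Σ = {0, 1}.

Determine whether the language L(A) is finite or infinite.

The expression contains no Kleene star (every subexpression denotes a finite set), so L(A) is finite.

finite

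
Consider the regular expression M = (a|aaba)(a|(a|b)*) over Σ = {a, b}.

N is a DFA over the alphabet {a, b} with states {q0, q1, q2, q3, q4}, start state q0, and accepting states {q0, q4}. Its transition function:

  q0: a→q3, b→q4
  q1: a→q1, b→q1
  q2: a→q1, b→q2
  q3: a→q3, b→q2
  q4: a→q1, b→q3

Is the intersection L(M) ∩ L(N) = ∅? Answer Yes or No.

Yes

Converting the expression M to a DFA (subset construction, then merging equivalent states) gives the minimal DFA with states {m0, m1, m2}, start state m0, accepting states {m1} and transitions m0: a→m1, b→m2; m1: a→m1, b→m1; m2: a→m2, b→m2.
Exploring the product automaton M × N from the start pair (m0, q0), following both machines on each input symbol, reaches 8 state pairs: (m0, q0), (m1, q3), (m2, q4), (m1, q2), (m2, q1), (m2, q3), (m1, q1), (m2, q2).
M accepts in {m1} and N accepts in {q0, q4}; no reachable pair has both components accepting, so no string drives both machines to acceptance simultaneously and L(M) ∩ L(N) = ∅.
So no string is accepted by both, and the intersection is empty.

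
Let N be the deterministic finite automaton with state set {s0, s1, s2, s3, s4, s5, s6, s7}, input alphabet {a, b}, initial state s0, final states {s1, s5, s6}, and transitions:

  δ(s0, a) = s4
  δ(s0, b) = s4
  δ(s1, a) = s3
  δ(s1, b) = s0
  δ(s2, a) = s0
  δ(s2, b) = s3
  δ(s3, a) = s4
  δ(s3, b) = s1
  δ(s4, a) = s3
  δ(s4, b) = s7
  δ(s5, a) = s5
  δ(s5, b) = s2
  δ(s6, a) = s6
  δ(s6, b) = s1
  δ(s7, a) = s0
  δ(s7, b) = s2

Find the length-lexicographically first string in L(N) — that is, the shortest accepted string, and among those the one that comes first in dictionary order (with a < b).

aab

A breadth-first search from s0 reaches an accepting state first via the path s0 → s4 → s3 → s1 on input aab.
No string of length < 3 is accepted (BFS exhausts all shorter strings without reaching an accepting state), and aab is the lexicographically least accepting string of length 3.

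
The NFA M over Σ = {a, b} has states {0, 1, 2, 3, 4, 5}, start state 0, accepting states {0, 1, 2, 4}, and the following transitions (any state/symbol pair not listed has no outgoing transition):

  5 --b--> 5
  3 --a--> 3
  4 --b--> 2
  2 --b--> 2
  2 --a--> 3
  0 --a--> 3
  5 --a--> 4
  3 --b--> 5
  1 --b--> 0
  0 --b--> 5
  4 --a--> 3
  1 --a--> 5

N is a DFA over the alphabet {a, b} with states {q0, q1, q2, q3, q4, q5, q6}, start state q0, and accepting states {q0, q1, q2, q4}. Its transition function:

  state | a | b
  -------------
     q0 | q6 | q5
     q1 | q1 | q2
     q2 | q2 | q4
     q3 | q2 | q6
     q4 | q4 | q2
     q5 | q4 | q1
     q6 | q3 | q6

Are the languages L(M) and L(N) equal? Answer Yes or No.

The string aba is accepted by M but rejected by N.
So L(M) ≠ L(N).

No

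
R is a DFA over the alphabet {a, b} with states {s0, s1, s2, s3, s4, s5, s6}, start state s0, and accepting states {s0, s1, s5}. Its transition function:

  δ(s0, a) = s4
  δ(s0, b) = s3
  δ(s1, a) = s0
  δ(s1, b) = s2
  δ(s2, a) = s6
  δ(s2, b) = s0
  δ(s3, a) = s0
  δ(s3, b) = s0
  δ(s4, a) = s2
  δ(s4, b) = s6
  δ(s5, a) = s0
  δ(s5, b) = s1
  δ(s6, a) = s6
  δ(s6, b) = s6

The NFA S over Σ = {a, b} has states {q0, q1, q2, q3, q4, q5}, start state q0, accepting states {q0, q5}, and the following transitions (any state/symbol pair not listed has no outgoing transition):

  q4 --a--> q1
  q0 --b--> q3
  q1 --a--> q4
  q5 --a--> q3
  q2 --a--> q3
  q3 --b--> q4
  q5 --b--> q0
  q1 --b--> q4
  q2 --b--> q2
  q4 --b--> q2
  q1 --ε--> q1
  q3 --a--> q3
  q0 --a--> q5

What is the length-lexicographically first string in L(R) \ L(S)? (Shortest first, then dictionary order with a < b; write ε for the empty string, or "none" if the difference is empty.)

The string ba is accepted by R but not by S.
No shorter string lies in the difference, and ba is the lexicographically first length-2 string in L(R) \ L(S).

ba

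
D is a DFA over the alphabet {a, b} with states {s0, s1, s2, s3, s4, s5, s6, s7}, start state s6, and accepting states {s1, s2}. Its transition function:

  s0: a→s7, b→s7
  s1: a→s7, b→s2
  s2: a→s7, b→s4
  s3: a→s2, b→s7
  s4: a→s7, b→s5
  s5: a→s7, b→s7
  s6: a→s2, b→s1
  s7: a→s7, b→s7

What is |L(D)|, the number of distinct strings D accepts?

3

The useful subgraph on states {s1, s2, s6} is acyclic, so L(D) is finite; the longest accepting path visits 3 useful states, giving maximum string length 2.
Counting accepting paths from s6 by length: 2 of length 1, 1 of length 2. Total 3.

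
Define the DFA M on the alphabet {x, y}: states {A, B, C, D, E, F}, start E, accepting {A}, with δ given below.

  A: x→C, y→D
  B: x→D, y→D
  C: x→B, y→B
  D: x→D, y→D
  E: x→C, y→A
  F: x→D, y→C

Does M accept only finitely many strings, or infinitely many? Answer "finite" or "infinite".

finite

The useful states (reachable from E and able to reach an accepting state) are {A, E}.
Restricted to these states the transition graph has no cycle, so every accepting path has bounded length and L is finite.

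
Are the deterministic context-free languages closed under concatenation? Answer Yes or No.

Take L₁ = {ε, c} (finite, hence regular and DCFL) and L₂ = {c aⁿbⁿ : n≥0} ∪ {cc aⁿb²ⁿ : n≥0} (a DCFL: the number of leading c's tells the DPDA whether to pop one stack symbol per b or per two b's). Then L₁L₂ ∩ cca⁺b* = {cc aⁿbⁿ : n≥1} ∪ {cc aⁿb²ⁿ : n≥1}. If L₁L₂ were a DCFL, so would be this intersection with a regular set, and a DPDA for it started from its configuration after reading cc would accept {aⁿbⁿ : n≥1} ∪ {aⁿb²ⁿ : n≥1}, which no deterministic PDA accepts (a DPDA for it would have a single run on aⁿb²ⁿ, accepting after the prefix aⁿbⁿ and accepting again after n more b's; an ordinary PDA that simulates it on a's and b's and, at any moment when it is accepting, may switch to reading only a fresh letter d while feeding each d to the simulation as a b, would accept aⁱbʲdᵏ (k≥1) exactly when both aⁱbʲ and aⁱbʲ⁺ᵏ are in the language, i.e. its language intersected with the regular set a*b*d⁺ would be exactly {aⁿbⁿdⁿ : n≥1} — impossible, since context-free languages are closed under intersection with regular sets and {aⁿbⁿdⁿ} is not context-free). Hence L₁L₂ is not a DCFL.

No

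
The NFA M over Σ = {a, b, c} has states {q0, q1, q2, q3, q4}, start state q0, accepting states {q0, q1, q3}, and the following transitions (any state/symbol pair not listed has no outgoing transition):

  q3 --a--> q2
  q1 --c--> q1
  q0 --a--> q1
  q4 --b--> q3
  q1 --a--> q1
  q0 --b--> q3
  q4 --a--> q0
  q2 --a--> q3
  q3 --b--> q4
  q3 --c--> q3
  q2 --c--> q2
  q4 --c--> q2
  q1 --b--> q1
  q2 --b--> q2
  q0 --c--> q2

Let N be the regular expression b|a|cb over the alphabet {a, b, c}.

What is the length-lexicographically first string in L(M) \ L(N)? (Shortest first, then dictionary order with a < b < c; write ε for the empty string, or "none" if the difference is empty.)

The empty string ε is accepted by M but not by N.
Since ε is the unique shortest string, it is the required witness.

ε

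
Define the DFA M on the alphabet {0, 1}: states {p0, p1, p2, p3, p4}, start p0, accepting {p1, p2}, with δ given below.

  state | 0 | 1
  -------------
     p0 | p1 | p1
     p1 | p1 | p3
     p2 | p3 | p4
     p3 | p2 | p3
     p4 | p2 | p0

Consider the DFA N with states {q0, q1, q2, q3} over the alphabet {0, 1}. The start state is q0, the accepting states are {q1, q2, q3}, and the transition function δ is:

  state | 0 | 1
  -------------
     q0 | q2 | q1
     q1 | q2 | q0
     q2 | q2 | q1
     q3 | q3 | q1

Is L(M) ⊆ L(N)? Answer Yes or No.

Yes

Exploring the product automaton M × N from the start pair (p0, q0), following both machines on each input symbol, reaches 8 state pairs: (p0, q0), (p1, q2), (p1, q1), (p3, q1), (p3, q0), (p2, q2), (p3, q2), (p4, q1).
M accepts in {p1, p2} and N accepts in {q1, q2, q3}. The reachable pairs whose M-component is accepting are (p1, q2), (p1, q1), (p2, q2); in each of them the N-component is accepting too, so the product for L(M) \ L(N) (M-component accepting, N-component rejecting) has no reachable accepting pair and the difference is empty.
Hence every string in L(M) is also in L(N).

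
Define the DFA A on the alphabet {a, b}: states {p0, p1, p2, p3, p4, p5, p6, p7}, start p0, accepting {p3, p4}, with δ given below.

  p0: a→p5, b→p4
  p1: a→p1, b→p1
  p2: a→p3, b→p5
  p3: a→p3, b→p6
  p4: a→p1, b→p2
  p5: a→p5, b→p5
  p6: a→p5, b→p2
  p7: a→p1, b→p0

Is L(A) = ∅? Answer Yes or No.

No

The string b is accepted: the run p0 → p4 ends in the accepting state p4.
Since at least one string is accepted, L(A) is not empty.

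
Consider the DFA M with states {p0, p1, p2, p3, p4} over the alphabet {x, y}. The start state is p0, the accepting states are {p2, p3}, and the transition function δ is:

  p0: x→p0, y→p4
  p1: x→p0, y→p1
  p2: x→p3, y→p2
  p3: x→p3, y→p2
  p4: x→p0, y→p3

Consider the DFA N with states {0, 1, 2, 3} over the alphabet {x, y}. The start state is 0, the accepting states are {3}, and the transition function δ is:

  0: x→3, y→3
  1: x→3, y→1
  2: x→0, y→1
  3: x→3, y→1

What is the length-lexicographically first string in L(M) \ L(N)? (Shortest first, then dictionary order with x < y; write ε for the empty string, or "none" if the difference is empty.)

yy

The string yy is accepted by M but not by N.
No shorter string lies in the difference, and yy is the lexicographically first length-2 string in L(M) \ L(N).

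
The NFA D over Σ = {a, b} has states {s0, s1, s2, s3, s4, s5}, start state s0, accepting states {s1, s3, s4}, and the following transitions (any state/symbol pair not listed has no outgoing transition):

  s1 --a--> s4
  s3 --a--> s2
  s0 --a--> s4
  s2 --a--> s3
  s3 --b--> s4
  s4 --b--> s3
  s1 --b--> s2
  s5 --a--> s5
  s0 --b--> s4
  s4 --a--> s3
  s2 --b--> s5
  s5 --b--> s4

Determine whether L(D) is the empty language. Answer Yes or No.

The string a is accepted: the run s0 → s4 ends in the accepting state s4.
Since at least one string is accepted, L(D) is not empty.

No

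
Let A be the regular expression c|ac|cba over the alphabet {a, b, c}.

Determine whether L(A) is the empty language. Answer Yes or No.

The string c matches the expression, so it belongs to L(A).
Since L(A) contains at least one string, it is not empty.

No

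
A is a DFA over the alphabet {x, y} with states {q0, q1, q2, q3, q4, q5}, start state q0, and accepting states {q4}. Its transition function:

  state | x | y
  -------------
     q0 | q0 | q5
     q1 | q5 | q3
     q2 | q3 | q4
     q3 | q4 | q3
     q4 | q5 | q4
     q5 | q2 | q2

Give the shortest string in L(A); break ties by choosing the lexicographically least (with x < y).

A breadth-first search from q0 reaches an accepting state first via the path q0 → q5 → q2 → q4 on input yxy.
No string of length < 3 is accepted (BFS exhausts all shorter strings without reaching an accepting state), and yxy is the lexicographically least accepting string of length 3.

yxy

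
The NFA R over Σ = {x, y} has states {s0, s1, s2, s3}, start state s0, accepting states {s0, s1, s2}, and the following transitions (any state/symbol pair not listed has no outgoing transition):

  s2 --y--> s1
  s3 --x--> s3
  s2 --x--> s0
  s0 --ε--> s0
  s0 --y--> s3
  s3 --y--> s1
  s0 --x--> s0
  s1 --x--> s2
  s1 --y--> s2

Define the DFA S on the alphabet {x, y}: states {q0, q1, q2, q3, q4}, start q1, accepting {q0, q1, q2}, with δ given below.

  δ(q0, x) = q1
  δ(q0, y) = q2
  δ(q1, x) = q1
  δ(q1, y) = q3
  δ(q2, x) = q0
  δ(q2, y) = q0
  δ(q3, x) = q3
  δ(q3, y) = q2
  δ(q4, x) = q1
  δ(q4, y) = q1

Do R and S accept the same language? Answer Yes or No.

Yes

Exploring the product automaton R × S from the start pair (s0, q1), following both machines on each input symbol, reaches 4 state pairs: (s0, q1), (s3, q3), (s1, q2), (s2, q0).
R accepts in {s0, s1, s2} and S accepts in {q0, q1, q2}. In every reachable pair the two components are either both accepting — (s0, q1), (s1, q2), (s2, q0) — or both non-accepting, so no string is accepted by exactly one of the machines: L(R) \ L(S) and L(S) \ L(R) are both empty.
Hence every string is accepted by R iff it is accepted by S, and the two languages coincide.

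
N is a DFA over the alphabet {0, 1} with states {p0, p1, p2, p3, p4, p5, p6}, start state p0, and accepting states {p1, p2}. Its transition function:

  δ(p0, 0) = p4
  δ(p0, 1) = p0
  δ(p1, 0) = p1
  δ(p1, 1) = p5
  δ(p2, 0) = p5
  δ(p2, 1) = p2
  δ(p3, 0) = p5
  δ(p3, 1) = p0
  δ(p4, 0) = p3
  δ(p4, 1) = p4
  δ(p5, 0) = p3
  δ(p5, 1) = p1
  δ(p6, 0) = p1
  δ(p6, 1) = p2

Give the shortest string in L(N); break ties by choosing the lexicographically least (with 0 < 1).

A breadth-first search from p0 reaches an accepting state first via the path p0 → p4 → p3 → p5 → p1 on input 0001.
No string of length < 4 is accepted (BFS exhausts all shorter strings without reaching an accepting state), and 0001 is the lexicographically least accepting string of length 4.

0001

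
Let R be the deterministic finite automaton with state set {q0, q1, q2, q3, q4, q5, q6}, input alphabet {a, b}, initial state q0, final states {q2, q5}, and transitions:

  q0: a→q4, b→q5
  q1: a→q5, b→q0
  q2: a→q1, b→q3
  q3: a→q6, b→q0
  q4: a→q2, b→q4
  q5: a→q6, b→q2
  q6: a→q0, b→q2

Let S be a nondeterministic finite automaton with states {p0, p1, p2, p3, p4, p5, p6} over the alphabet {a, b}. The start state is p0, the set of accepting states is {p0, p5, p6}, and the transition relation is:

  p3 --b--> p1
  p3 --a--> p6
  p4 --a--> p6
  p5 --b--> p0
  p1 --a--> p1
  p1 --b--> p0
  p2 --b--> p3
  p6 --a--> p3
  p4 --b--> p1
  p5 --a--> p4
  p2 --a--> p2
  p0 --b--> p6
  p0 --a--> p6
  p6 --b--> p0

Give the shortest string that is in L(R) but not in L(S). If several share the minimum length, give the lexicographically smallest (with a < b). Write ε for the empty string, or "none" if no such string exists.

aa

The string aa is accepted by R but not by S.
No shorter string lies in the difference, and aa is the lexicographically first length-2 string in L(R) \ L(S).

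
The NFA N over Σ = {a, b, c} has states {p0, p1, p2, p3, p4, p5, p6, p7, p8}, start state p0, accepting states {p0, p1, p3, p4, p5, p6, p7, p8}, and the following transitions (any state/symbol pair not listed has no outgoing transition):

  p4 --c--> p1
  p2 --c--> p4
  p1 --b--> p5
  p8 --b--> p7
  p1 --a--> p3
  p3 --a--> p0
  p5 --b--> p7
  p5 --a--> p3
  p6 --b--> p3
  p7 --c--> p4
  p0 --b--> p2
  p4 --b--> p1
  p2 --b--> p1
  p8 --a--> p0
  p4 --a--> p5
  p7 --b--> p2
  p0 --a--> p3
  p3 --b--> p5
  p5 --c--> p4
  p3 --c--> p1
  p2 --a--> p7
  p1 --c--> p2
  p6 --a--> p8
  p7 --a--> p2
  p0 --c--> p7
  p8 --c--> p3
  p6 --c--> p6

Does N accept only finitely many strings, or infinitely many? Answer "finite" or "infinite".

State p2 is reachable from the start and can reach an accepting state, and it lies on the cycle p2 → p1 → p2.
Traversing that cycle any number of times yields accepted strings of unbounded length, so the language is infinite.

infinite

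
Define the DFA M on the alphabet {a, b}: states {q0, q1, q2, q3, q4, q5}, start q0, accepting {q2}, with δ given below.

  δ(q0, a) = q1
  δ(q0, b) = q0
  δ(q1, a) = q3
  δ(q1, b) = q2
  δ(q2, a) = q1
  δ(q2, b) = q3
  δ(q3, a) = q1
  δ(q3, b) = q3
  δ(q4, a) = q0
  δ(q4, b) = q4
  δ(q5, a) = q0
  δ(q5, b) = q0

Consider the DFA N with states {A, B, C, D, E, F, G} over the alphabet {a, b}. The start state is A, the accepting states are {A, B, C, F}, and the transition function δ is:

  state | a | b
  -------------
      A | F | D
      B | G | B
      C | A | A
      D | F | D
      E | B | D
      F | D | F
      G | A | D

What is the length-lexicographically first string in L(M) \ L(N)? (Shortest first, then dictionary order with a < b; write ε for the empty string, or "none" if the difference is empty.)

The string abab is accepted by M but not by N.
No shorter string lies in the difference, and abab is the lexicographically first length-4 string in L(M) \ L(N).

abab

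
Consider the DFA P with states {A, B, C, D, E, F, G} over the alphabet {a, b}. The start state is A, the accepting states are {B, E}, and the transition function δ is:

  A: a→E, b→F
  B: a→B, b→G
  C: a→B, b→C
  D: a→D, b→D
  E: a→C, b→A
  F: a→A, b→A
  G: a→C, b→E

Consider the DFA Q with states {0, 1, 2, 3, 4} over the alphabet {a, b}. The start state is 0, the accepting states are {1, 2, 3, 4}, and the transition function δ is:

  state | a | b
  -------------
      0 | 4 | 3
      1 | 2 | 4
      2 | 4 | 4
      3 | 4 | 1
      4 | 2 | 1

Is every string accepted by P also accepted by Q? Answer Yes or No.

Yes

Exploring the product automaton P × Q from the start pair (A, 0), following both machines on each input symbol, reaches 17 state pairs: (A, 0), (E, 4), (F, 3), (C, 2), (A, 1), (A, 4), (B, 4), (C, 4), (E, 2), (F, 4), (F, 1), (B, 2), (G, 1), (C, 1), (A, 2), (G, 4), (E, 1).
P accepts in {B, E} and Q accepts in {1, 2, 3, 4}. The reachable pairs whose P-component is accepting are (E, 4), (B, 4), (E, 2), (B, 2), (E, 1); in each of them the Q-component is accepting too, so the product for L(P) \ L(Q) (P-component accepting, Q-component rejecting) has no reachable accepting pair and the difference is empty.
Hence every string in L(P) is also in L(Q).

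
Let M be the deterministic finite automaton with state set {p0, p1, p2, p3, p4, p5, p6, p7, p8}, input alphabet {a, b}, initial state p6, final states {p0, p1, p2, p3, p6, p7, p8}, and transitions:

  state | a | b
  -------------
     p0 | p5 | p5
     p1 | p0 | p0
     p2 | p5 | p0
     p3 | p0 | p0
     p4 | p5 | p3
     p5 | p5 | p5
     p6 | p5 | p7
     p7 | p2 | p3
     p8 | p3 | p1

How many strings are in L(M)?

7

The useful subgraph on states {p0, p2, p3, p6, p7} is acyclic, so L(M) is finite; the longest accepting path visits 4 useful states, giving maximum string length 3.
Counting accepting paths from p6 by length: 1 of length 0, 1 of length 1, 2 of length 2, 3 of length 3. Total 7.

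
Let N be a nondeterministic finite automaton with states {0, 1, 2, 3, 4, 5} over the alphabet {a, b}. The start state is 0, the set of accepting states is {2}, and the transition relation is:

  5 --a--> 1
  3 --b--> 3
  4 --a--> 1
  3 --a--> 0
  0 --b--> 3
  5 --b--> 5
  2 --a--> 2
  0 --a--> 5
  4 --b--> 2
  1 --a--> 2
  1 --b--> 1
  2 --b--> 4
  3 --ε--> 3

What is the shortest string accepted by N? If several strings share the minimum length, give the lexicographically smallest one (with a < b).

A breadth-first search from 0 reaches an accepting state first via the path 0 → 5 → 1 → 2 on input aaa.
No string of length < 3 is accepted (BFS exhausts all shorter strings without reaching an accepting state), and aaa is the lexicographically least accepting string of length 3.

aaa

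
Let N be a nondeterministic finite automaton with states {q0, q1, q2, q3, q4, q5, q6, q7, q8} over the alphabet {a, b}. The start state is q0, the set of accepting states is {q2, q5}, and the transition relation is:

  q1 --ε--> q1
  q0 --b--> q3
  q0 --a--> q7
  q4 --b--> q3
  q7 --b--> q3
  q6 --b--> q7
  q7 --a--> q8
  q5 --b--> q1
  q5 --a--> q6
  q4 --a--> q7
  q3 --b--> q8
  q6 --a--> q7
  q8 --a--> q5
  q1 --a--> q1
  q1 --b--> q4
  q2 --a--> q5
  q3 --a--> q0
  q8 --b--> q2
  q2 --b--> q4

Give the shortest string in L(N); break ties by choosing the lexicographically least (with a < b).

aaa

A breadth-first search from q0 reaches an accepting state first via the path q0 → q7 → q8 → q5 on input aaa.
No string of length < 3 is accepted (BFS exhausts all shorter strings without reaching an accepting state), and aaa is the lexicographically least accepting string of length 3.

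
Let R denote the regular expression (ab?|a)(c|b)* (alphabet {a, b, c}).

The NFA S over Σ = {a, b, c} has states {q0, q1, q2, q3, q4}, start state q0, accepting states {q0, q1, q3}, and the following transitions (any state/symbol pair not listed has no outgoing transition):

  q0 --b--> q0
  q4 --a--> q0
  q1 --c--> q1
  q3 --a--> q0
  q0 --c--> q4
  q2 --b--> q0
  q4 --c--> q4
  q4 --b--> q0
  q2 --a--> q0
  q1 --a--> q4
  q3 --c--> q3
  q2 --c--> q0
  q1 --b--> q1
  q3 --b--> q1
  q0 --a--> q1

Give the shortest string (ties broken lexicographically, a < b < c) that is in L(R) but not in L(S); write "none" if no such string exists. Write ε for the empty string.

none

Converting the expression R to a DFA (subset construction, then merging equivalent states) gives the minimal DFA with states {r0, r1, r2}, start state r0, accepting states {r1} and transitions r0: a→r1, b→r2, c→r2; r1: a→r2, b→r1, c→r1; r2: a→r2, b→r2, c→r2.
Exploring the product automaton R × S from the start pair (r0, q0), following both machines on each input symbol, reaches 5 state pairs: (r0, q0), (r1, q1), (r2, q0), (r2, q4), (r2, q1).
R accepts in {r1} and S accepts in {q0, q1, q3}. The reachable pairs whose R-component is accepting are (r1, q1); in each of them the S-component is accepting too, so the product for L(R) \ L(S) (R-component accepting, S-component rejecting) has no reachable accepting pair and the difference is empty.
So every string accepted by R is also accepted by S: L(R) \ L(S) = ∅ and there is no such string.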